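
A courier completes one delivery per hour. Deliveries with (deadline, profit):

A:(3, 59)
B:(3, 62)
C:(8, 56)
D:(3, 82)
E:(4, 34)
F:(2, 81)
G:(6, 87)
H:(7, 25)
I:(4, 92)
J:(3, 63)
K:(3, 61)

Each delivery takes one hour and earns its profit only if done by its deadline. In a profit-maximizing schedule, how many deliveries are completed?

By profit: I(d4,92), G(d6,87), D(d3,82), F(d2,81), J(d3,63), B(d3,62), K(d3,61), A(d3,59), C(d8,56), E(d4,34), H(d7,25)
I→slot 4; G→slot 6; D→slot 3; F→slot 2; J→slot 1; B skipped; K skipped; A skipped; C→slot 8; E skipped; H→slot 7.
7 of 11 scheduled.

7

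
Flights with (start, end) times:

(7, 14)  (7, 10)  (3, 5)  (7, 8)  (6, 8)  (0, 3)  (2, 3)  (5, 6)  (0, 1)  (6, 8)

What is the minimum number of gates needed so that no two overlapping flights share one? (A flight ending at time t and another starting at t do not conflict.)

starts: [0, 0, 2, 3, 5, 6, 6, 7, 7, 7]
ends:   [1, 3, 3, 5, 6, 8, 8, 8, 10, 14]
s0→1 s0→2 e1→1 s2→2 e3→1 e3→0 s3→1 e5→0 s5→1 e6→0 s6→1 s6→2 s7→3 s7→4 s7→5  — peak 5.

5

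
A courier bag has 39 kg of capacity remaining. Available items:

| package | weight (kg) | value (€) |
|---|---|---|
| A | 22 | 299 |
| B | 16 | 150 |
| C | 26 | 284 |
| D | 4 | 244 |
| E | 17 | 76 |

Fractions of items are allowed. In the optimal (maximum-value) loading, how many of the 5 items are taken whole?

Order: D (244/4=61.00) > A (299/22=13.59) > C (284/26=10.92) > B (150/16=9.38) > E (76/17=4.47)
Fill: take D (4 @ 244) → take A (22 @ 299) → take 13/26 of C → 142.00; 39/39 used.
2 item(s) taken whole; one partial (take 13/26 of C).

2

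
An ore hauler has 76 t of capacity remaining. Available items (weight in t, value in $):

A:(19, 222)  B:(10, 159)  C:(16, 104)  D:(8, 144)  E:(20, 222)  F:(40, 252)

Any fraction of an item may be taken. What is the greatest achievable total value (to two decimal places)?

869.90

Order: D (144/8=18.00) > B (159/10=15.90) > A (222/19=11.68) > E (222/20=11.10) > C (104/16=6.50) > F (252/40=6.30)
Fill: take D (8 @ 144) → take B (10 @ 159) → take A (19 @ 222) → take E (20 @ 222) → take C (16 @ 104) → take 3/40 of F → 18.90; 76/76 used.
Total value = 869.90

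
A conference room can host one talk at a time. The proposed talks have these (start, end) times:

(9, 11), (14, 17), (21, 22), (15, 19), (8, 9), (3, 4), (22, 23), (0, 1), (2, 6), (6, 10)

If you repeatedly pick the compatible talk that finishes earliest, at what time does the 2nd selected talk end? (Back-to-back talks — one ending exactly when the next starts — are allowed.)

4

Sorted by end: (0,1)  (3,4)  (2,6)  (8,9)  (6,10)  (9,11)  (14,17)  (15,19)  (21,22)  (22,23)
take (0,1); take (3,4); take (8,9); take (9,11); take (14,17); take (21,22); take (22,23).
Selected: (0,1) (3,4) (8,9) (9,11) (14,17) (21,22) (22,23)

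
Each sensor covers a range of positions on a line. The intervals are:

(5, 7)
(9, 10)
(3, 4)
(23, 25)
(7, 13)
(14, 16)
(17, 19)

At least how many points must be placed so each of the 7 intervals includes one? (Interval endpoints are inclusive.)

Process intervals by earliest right end; each time one isn't hit yet, stab at its right endpoint.
Sorted: [3,4] [5,7] [9,10] [7,13] [14,16] [17,19] [23,25]
{[3,4]} hit by 4; {[5,7]} hit by 7; {[9,10],[7,13]} hit by 10; {[14,16]} hit by 16; {[17,19]} hit by 19; {[23,25]} hit by 25.
Points: 4, 7, 10, 16, 19, 25 (6 total).

6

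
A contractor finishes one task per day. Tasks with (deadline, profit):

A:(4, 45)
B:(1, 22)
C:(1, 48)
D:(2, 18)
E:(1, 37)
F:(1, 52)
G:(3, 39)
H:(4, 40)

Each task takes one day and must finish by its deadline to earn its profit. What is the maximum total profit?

Profit order: F=52 C=48 A=45 H=40 G=39 E=37 B=22 D=18
Assign: F→slot 1, C skipped, A→slot 4, H→slot 3, G→slot 2, E skipped, B skipped, D skipped.
Slots: [1:F] [2:G] [3:H] [4:A]
Profit = 52 + 39 + 40 + 45 = 176

176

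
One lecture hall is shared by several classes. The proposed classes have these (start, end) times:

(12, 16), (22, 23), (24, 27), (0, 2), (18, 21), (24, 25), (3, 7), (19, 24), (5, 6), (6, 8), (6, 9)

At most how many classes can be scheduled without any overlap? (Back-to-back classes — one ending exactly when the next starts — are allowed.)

Greedy by earliest finish: after sorting by end time, pick each interval compatible with the last pick.
Sorted by end: (0,2)  (5,6)  (3,7)  (6,8)  (6,9)  (12,16)  (18,21)  (22,23)  (19,24)  (24,25)  (24,27)
take (0,2); take (5,6); take (6,8); take (12,16); take (18,21); take (22,23); take (24,25).
Selected 7 classes.

7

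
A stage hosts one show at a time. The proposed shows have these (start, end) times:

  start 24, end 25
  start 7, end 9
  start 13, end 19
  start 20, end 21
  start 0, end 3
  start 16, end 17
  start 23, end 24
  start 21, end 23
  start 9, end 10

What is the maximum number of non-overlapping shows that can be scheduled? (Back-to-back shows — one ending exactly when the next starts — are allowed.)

8

Greedy by earliest finish: after sorting by end time, pick each interval compatible with the last pick.
Sorted by end: (0,3)  (7,9)  (9,10)  (16,17)  (13,19)  (20,21)  (21,23)  (23,24)  (24,25)
take (0,3); take (7,9); take (9,10); take (16,17); take (20,21); take (21,23); take (23,24); take (24,25).
Selected 8 shows.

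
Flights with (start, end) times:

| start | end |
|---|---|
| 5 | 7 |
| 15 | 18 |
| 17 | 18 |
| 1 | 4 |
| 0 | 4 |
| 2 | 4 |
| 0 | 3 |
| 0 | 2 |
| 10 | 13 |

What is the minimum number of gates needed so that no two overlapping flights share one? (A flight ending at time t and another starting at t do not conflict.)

4

Events (time:±→running): 0:+→1 0:+→2 0:+→3 1:+→4 … peak 4.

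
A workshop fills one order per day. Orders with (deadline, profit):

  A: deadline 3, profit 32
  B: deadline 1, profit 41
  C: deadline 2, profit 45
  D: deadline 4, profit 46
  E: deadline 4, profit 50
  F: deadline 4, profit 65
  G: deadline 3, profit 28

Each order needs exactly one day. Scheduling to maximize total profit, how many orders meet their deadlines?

Take jobs in profit order; each goes to the latest open slot no later than its deadline.
Profit order: F=65 E=50 D=46 C=45 B=41 A=32 G=28
Assign: F→slot 4, E→slot 3, D→slot 2, C→slot 1, B skipped, A skipped, G skipped.
Slots: [1:C] [2:D] [3:E] [4:F]
4 of 7 scheduled.

4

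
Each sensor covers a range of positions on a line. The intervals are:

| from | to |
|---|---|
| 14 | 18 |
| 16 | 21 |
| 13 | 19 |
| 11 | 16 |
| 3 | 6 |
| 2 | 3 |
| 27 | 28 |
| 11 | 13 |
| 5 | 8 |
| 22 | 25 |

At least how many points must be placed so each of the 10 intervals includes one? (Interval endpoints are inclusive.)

By right end: [2,3]  [3,6]  [5,8]  [11,13]  [11,16]  [14,18]  [13,19]  [16,21]  [22,25]  [27,28]
[2,3] uncovered → point at 3; [5,8] uncovered → point at 8; [11,13] uncovered → point at 13; [14,18] uncovered → point at 18; [22,25] uncovered → point at 25; [27,28] uncovered → point at 28.
Points: 3, 8, 13, 18, 25, 28 (6 total).

6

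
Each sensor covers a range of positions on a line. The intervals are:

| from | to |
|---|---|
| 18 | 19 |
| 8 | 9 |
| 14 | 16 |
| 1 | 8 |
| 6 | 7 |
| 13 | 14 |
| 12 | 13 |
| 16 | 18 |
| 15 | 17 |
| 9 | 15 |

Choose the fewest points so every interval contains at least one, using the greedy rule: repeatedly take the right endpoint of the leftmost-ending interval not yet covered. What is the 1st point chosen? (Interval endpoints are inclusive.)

7

By right end: [6,7]  [1,8]  [8,9]  [12,13]  [13,14]  [9,15]  [14,16]  [15,17]  [16,18]  [18,19]
[6,7] uncovered → point at 7; [8,9] uncovered → point at 9; [12,13] uncovered → point at 13; [14,16] uncovered → point at 16; [18,19] uncovered → point at 19.
Points: 7, 9, 13, 16, 19 (5 total).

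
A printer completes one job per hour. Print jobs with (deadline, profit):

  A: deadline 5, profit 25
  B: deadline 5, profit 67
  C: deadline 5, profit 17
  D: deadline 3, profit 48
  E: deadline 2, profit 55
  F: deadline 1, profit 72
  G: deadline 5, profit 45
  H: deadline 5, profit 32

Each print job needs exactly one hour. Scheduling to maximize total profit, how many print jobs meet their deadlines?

Take jobs in profit order; each goes to the latest open slot no later than its deadline.
Profit order: F=72 B=67 E=55 D=48 G=45 H=32 A=25 C=17
Assign: F→slot 1, B→slot 5, E→slot 2, D→slot 3, G→slot 4, H skipped, A skipped, C skipped.
Slots: [1:F] [2:E] [3:D] [4:G] [5:B]
5 of 8 scheduled.

5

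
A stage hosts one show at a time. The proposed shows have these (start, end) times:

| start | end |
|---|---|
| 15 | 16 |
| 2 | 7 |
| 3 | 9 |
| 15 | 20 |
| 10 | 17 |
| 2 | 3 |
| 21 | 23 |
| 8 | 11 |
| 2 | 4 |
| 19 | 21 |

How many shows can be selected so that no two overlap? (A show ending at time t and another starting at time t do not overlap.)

5

Sorted by end: (2,3)  (2,4)  (2,7)  (3,9)  (8,11)  (15,16)  (10,17)  (15,20)  (19,21)  (21,23)
take (2,3); take (3,9); take (15,16); take (19,21); take (21,23).
Selected 5 shows.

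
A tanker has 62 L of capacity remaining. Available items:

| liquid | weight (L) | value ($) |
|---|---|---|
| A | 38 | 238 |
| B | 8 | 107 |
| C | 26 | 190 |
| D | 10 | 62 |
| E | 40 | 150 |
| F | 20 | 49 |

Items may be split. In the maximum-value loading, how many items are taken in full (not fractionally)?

2

Ratios (sorted): B 13.38, C 7.31, A 6.26, D 6.20, E 3.75, F 2.45
take B (8 @ 107); take C (26 @ 190); take 28/38 of A → 175.37. Capacity used 62/62.
2 item(s) taken whole; one partial (take 28/38 of A).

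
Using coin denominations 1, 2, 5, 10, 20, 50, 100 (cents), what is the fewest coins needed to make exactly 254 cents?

5

254 = 2×100 + 1×50 + 2×2
Total coins = 2 + 1 + 2 = 5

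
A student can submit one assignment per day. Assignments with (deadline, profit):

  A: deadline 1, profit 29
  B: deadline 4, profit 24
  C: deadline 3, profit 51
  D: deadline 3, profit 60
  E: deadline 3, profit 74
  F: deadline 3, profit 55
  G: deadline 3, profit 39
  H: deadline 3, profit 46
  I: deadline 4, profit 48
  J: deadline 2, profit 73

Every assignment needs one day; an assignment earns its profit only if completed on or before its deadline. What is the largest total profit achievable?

255

Take jobs in profit order; each goes to the latest open slot no later than its deadline.
Profit order: E=74 J=73 D=60 F=55 C=51 I=48 H=46 G=39 A=29 B=24
Assign: E→slot 3, J→slot 2, D→slot 1, F skipped, C skipped, I→slot 4, H skipped, G skipped, A skipped, B skipped.
Slots: [1:D] [2:J] [3:E] [4:I]
Profit = 60 + 73 + 74 + 48 = 255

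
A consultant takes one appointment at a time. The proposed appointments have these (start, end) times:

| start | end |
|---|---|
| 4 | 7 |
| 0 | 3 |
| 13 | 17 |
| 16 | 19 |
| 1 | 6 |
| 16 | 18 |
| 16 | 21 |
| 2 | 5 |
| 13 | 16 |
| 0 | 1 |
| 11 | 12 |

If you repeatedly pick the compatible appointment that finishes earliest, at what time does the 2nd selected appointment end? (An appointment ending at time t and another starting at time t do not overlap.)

Sort by end time and greedily take each interval whose start is ≥ the last chosen end.
Sorted by end: (0,1)  (0,3)  (2,5)  (1,6)  (4,7)  (11,12)  (13,16)  (13,17)  (16,18)  (16,19)  (16,21)
take (0,1); skip (0,3); take (2,5); take (11,12); take (13,16); take (16,18); skip (16,21).
Selected: (0,1) (2,5) (11,12) (13,16) (16,18)

5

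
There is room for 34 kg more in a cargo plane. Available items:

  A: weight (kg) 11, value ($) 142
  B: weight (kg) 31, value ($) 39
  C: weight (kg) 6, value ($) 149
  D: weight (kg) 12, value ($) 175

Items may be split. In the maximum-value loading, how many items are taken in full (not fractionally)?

Order: C (149/6=24.83) > D (175/12=14.58) > A (142/11=12.91) > B (39/31=1.26)
Fill: take C (6 @ 149) → take D (12 @ 175) → take A (11 @ 142) → take 5/31 of B → 6.29; 34/34 used.
3 item(s) taken whole; one partial (take 5/31 of B).

3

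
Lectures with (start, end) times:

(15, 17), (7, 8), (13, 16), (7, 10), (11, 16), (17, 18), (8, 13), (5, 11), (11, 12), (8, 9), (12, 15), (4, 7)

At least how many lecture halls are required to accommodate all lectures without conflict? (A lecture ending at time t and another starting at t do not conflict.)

4

Count concurrent intervals with a sweep; the peak is the room count.
starts: [4, 5, 7, 7, 8, 8, 11, 11, 12, 13, 15, 17]
ends:   [7, 8, 9, 10, 11, 12, 13, 15, 16, 16, 17, 18]
s4→1 s5→2 e7→1 s7→2 s7→3 e8→2 s8→3 s8→4  — peak 4.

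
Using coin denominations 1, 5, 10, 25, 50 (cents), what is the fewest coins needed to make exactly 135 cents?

4

135 = 2×50 + 1×25 + 1×10
Total coins = 2 + 1 + 1 = 4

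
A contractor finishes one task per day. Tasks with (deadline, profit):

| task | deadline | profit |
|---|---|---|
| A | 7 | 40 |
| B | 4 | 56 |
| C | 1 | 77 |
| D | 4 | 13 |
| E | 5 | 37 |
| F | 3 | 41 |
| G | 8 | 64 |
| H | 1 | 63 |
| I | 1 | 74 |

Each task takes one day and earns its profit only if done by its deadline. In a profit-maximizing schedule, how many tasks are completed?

7

Sort by profit descending; place each in the latest free slot ≤ its deadline.
Profit order: C=77 I=74 G=64 H=63 B=56 F=41 A=40 E=37 D=13
Assign: C→slot 1, I skipped, G→slot 8, H skipped, B→slot 4, F→slot 3, A→slot 7, E→slot 5, D→slot 2.
Slots: [1:C] [2:D] [3:F] [4:B] [5:E] [7:A] [8:G]
7 of 9 scheduled.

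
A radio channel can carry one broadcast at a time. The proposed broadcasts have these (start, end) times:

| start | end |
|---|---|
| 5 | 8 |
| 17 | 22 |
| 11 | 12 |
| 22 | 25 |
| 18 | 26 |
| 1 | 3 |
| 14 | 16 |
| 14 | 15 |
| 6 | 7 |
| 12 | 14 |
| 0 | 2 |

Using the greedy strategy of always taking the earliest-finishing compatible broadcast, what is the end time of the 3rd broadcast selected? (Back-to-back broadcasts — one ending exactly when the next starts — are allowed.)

12

Sort by end time and greedily take each interval whose start is ≥ the last chosen end.
Sorted by end: (0,2)  (1,3)  (6,7)  (5,8)  (11,12)  (12,14)  (14,15)  (14,16)  (17,22)  (22,25)  (18,26)
take (0,2); take (6,7); take (11,12); take (12,14); take (14,15); skip (14,16); take (17,22); take (22,25); skip (18,26).
Selected: (0,2) (6,7) (11,12) (12,14) (14,15) (17,22) (22,25)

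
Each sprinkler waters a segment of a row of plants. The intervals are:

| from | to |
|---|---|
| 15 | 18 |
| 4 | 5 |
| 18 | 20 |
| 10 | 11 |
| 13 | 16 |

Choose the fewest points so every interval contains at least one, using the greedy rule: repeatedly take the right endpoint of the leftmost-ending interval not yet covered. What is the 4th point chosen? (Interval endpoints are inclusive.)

20

By right end: [4,5]  [10,11]  [13,16]  [15,18]  [18,20]
[4,5] uncovered → point at 5; [10,11] uncovered → point at 11; [13,16] uncovered → point at 16; [18,20] uncovered → point at 20.
Points: 5, 11, 16, 20 (4 total).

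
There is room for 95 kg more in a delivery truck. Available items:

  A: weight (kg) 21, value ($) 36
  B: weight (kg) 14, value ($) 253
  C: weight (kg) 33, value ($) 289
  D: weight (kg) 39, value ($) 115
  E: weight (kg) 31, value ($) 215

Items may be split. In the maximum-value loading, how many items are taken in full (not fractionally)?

3

Sort by value per unit weight and fill in that order.
Order: B (253/14=18.07) > C (289/33=8.76) > E (215/31=6.94) > D (115/39=2.95) > A (36/21=1.71)
Fill: take B (14 @ 253) → take C (33 @ 289) → take E (31 @ 215) → take 17/39 of D → 50.13; 95/95 used.
3 item(s) taken whole; one partial (take 17/39 of D).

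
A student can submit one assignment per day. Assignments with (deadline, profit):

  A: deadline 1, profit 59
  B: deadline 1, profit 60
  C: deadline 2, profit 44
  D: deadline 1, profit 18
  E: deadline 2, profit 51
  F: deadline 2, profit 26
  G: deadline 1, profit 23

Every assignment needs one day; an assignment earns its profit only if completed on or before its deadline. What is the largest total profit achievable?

Profit order: B=60 A=59 E=51 C=44 F=26 G=23 D=18
Assign: B→slot 1, A skipped, E→slot 2, C skipped, F skipped, G skipped, D skipped.
Slots: [1:B] [2:E]
Profit = 60 + 51 = 111

111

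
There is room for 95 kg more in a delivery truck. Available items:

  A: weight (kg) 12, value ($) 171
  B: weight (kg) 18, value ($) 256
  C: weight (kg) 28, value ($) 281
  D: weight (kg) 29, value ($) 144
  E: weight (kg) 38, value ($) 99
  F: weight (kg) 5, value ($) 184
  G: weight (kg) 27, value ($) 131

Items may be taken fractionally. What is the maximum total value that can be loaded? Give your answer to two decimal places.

1050.56

Greedy by value/weight ratio, highest first.
Ratios (sorted): F 36.80, A 14.25, B 14.22, C 10.04, D 4.97, G 4.85, E 2.61
take F (5 @ 184); take A (12 @ 171); take B (18 @ 256); take C (28 @ 281); take D (29 @ 144); take 3/27 of G → 14.56. Capacity used 95/95.
Total value = 1050.56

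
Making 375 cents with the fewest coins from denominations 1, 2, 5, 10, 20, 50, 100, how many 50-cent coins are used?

Greedy: take as many of the largest coin as possible, then repeat with the remainder.
375 − 3×100→75 − 1×50→25 − 1×20→5 − 1×5→0
Count of 50: 1

1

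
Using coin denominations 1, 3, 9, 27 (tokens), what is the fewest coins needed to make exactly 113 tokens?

Use the largest denomination that fits, subtract, and repeat.
113 − 4×27→5 − 1×3→2 − 2×1→0
Total coins = 4 + 1 + 2 = 7

7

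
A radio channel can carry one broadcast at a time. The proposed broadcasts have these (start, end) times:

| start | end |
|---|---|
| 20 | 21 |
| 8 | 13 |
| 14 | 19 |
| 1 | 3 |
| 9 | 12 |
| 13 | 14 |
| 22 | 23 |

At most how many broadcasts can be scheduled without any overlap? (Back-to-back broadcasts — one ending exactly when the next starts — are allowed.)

Greedy by earliest finish: after sorting by end time, pick each interval compatible with the last pick.
Sorted by end: (1,3)  (9,12)  (8,13)  (13,14)  (14,19)  (20,21)  (22,23)
take (1,3); take (9,12); take (13,14); take (14,19); take (20,21); take (22,23).
Selected 6 broadcasts.

6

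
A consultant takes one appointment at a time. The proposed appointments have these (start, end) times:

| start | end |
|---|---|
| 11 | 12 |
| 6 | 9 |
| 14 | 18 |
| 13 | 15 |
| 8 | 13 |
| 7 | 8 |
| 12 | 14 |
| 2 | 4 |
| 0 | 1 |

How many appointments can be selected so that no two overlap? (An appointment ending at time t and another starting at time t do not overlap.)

Greedy by earliest finish: after sorting by end time, pick each interval compatible with the last pick.
By end time: (0,1), (2,4), (7,8), (6,9), (11,12), (8,13), (12,14), (13,15), (14,18).
Pick (0,1); next start ≥ 1 → (2,4); next start ≥ 4 → (7,8); next start ≥ 8 → (11,12); next start ≥ 12 → (12,14); next start ≥ 14 → (14,18).
Selected 6 appointments.

6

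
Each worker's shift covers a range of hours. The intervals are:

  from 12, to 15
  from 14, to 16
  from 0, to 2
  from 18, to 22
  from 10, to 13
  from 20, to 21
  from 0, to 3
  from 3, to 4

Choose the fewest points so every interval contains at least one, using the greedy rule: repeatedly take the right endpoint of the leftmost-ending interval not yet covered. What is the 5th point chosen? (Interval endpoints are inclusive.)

Sorted: [0,2] [0,3] [3,4] [10,13] [12,15] [14,16] [20,21] [18,22]
{[0,2],[0,3]} hit by 2; {[3,4]} hit by 4; {[10,13],[12,15]} hit by 13; {[14,16]} hit by 16; {[20,21],[18,22]} hit by 21.
Points: 2, 4, 13, 16, 21 (5 total).

21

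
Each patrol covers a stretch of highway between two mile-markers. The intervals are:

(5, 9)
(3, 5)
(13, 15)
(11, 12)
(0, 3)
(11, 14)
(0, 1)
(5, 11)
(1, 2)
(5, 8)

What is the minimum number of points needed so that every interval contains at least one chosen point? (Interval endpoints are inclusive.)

4

By right end: [0,1]  [1,2]  [0,3]  [3,5]  [5,8]  [5,9]  [5,11]  [11,12]  [11,14]  [13,15]
[0,1] uncovered → point at 1; [3,5] uncovered → point at 5; [11,12] uncovered → point at 12; [13,15] uncovered → point at 15.
Points: 1, 5, 12, 15 (4 total).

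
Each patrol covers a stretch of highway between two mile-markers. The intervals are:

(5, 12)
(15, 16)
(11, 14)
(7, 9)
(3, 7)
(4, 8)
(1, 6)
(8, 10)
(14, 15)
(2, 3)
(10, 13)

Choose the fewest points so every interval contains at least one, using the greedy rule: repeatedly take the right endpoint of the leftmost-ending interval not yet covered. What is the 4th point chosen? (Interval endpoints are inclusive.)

15

Sort by right endpoint; whenever an interval is uncovered, place a point at its right end.
By right end: [2,3]  [1,6]  [3,7]  [4,8]  [7,9]  [8,10]  [5,12]  [10,13]  [11,14]  [14,15]  [15,16]
[2,3] uncovered → point at 3; [4,8] uncovered → point at 8; [10,13] uncovered → point at 13; [14,15] uncovered → point at 15.
Points: 3, 8, 13, 15 (4 total).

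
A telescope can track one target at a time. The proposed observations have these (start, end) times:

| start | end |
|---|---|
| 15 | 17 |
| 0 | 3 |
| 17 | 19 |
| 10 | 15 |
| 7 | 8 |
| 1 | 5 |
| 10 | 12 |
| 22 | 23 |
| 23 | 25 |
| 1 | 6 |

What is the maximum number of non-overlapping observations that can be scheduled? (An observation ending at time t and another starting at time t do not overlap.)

7

By end time: (0,3), (1,5), (1,6), (7,8), (10,12), (10,15), (15,17), (17,19), (22,23), (23,25).
Pick (0,3); next start ≥ 3 → (7,8); next start ≥ 8 → (10,12); next start ≥ 12 → (15,17); next start ≥ 17 → (17,19); next start ≥ 19 → (22,23); next start ≥ 23 → (23,25).
Selected 7 observations.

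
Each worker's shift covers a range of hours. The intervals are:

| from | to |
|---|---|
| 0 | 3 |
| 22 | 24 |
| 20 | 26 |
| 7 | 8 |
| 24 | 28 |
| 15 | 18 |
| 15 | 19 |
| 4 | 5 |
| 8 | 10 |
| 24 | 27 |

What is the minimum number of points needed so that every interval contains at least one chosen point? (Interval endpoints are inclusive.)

5

Process intervals by earliest right end; each time one isn't hit yet, stab at its right endpoint.
By right end: [0,3]  [4,5]  [7,8]  [8,10]  [15,18]  [15,19]  [22,24]  [20,26]  [24,27]  [24,28]
[0,3] uncovered → point at 3; [4,5] uncovered → point at 5; [7,8] uncovered → point at 8; [15,18] uncovered → point at 18; [22,24] uncovered → point at 24.
Points: 3, 5, 8, 18, 24 (5 total).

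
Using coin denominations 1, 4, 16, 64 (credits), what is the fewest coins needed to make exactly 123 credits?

9

Greedy: take as many of the largest coin as possible, then repeat with the remainder.
123 − 1×64→59 − 3×16→11 − 2×4→3 − 3×1→0
Total coins = 1 + 3 + 2 + 3 = 9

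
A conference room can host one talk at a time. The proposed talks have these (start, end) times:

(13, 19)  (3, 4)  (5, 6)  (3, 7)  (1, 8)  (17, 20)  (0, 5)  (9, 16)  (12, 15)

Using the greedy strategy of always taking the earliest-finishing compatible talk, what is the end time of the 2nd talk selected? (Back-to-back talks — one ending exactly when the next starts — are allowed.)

By end time: (3,4), (0,5), (5,6), (3,7), (1,8), (12,15), (9,16), (13,19), (17,20).
Pick (3,4); next start ≥ 4 → (5,6); next start ≥ 6 → (12,15); next start ≥ 15 → (17,20).
Selected: (3,4) (5,6) (12,15) (17,20)

6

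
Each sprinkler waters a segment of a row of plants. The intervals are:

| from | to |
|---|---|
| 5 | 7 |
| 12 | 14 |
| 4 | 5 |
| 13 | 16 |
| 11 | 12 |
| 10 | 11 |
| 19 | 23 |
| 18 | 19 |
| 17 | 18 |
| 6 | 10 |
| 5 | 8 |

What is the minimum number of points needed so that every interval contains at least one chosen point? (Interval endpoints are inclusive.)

By right end: [4,5]  [5,7]  [5,8]  [6,10]  [10,11]  [11,12]  [12,14]  [13,16]  [17,18]  [18,19]  [19,23]
[4,5] uncovered → point at 5; [6,10] uncovered → point at 10; [11,12] uncovered → point at 12; [13,16] uncovered → point at 16; [17,18] uncovered → point at 18; [19,23] uncovered → point at 23.
Points: 5, 10, 12, 16, 18, 23 (6 total).

6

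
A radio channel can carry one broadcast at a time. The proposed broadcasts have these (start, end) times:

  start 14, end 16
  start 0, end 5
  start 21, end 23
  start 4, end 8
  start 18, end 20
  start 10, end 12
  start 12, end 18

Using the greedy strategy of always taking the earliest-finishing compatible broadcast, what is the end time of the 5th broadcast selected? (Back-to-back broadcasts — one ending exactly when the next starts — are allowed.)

Sorted by end: (0,5)  (4,8)  (10,12)  (14,16)  (12,18)  (18,20)  (21,23)
take (0,5); take (10,12); take (14,16); skip (12,18); take (18,20); take (21,23).
Selected: (0,5) (10,12) (14,16) (18,20) (21,23)

23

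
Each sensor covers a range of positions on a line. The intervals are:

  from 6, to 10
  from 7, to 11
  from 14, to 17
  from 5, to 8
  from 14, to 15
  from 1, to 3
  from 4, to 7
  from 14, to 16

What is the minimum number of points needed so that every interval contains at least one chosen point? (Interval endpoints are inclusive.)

3

By right end: [1,3]  [4,7]  [5,8]  [6,10]  [7,11]  [14,15]  [14,16]  [14,17]
[1,3] uncovered → point at 3; [4,7] uncovered → point at 7; [14,15] uncovered → point at 15.
Points: 3, 7, 15 (3 total).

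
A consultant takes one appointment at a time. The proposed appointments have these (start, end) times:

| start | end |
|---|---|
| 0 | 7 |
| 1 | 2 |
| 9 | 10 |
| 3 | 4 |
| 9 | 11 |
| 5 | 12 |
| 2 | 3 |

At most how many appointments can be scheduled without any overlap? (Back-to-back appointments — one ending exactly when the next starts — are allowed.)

4

Sorted by end: (1,2)  (2,3)  (3,4)  (0,7)  (9,10)  (9,11)  (5,12)
take (1,2); take (2,3); take (3,4); take (9,10); skip (9,11).
Selected 4 appointments.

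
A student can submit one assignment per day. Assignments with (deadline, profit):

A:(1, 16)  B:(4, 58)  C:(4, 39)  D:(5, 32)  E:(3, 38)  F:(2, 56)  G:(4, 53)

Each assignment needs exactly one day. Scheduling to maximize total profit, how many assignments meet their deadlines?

5

Sort by profit descending; place each in the latest free slot ≤ its deadline.
By profit: B(d4,58), F(d2,56), G(d4,53), C(d4,39), E(d3,38), D(d5,32), A(d1,16)
B→slot 4; F→slot 2; G→slot 3; C→slot 1; E skipped; D→slot 5; A skipped.
5 of 7 scheduled.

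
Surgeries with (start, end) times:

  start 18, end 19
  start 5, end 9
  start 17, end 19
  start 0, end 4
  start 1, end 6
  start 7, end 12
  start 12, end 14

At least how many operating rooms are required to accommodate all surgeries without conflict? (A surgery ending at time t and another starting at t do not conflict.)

2

Count concurrent intervals with a sweep; the peak is the room count.
starts: [0, 1, 5, 7, 12, 17, 18]
ends:   [4, 6, 9, 12, 14, 19, 19]
s0→1 s1→2  — peak 2.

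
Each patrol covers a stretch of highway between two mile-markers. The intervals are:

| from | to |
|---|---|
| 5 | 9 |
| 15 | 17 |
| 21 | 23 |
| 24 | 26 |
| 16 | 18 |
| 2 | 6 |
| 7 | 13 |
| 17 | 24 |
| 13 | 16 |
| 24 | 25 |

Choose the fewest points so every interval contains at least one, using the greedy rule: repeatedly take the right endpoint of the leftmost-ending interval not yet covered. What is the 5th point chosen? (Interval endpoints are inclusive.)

Process intervals by earliest right end; each time one isn't hit yet, stab at its right endpoint.
Sorted: [2,6] [5,9] [7,13] [13,16] [15,17] [16,18] [21,23] [17,24] [24,25] [24,26]
{[2,6],[5,9]} hit by 6; {[7,13],[13,16]} hit by 13; {[15,17],[16,18]} hit by 17; {[21,23],[17,24]} hit by 23; {[24,25],[24,26]} hit by 25.
Points: 6, 13, 17, 23, 25 (5 total).

25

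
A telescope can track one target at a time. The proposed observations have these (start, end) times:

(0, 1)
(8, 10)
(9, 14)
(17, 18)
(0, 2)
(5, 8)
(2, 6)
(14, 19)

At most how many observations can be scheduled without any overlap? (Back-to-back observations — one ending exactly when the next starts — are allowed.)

4

Greedy by earliest finish: after sorting by end time, pick each interval compatible with the last pick.
By end time: (0,1), (0,2), (2,6), (5,8), (8,10), (9,14), (17,18), (14,19).
Pick (0,1); next start ≥ 1 → (2,6); next start ≥ 6 → (8,10); next start ≥ 10 → (17,18).
Selected 4 observations.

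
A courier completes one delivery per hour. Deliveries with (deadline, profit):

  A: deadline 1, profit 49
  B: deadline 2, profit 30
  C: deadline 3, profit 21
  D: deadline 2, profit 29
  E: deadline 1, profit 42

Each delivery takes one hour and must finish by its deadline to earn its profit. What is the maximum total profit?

100

By profit: A(d1,49), E(d1,42), B(d2,30), D(d2,29), C(d3,21)
A→slot 1; E skipped; B→slot 2; D skipped; C→slot 3.
Profit = 49 + 30 + 21 = 100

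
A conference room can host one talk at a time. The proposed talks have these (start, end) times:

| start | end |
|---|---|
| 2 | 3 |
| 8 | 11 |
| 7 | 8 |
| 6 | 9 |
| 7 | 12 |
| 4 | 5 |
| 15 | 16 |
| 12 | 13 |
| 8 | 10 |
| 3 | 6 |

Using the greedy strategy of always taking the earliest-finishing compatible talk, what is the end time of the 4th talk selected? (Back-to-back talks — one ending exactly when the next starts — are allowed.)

10

Greedy by earliest finish: after sorting by end time, pick each interval compatible with the last pick.
By end time: (2,3), (4,5), (3,6), (7,8), (6,9), (8,10), (8,11), (7,12), (12,13), (15,16).
Pick (2,3); next start ≥ 3 → (4,5); next start ≥ 5 → (7,8); next start ≥ 8 → (8,10); next start ≥ 10 → (12,13); next start ≥ 13 → (15,16).
Selected: (2,3) (4,5) (7,8) (8,10) (12,13) (15,16)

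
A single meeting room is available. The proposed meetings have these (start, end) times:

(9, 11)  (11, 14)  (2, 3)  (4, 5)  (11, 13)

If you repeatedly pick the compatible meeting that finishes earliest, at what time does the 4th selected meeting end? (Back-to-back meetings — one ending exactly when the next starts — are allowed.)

Greedy by earliest finish: after sorting by end time, pick each interval compatible with the last pick.
Sorted by end: (2,3)  (4,5)  (9,11)  (11,13)  (11,14)
take (2,3); take (4,5); take (9,11); take (11,13).
Selected: (2,3) (4,5) (9,11) (11,13)

13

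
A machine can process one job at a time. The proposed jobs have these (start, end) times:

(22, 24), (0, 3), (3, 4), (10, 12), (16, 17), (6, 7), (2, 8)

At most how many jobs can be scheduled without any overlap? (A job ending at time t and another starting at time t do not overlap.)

6

Order by finish time; keep every interval that doesn't clash with the previous kept one.
Sorted by end: (0,3)  (3,4)  (6,7)  (2,8)  (10,12)  (16,17)  (22,24)
take (0,3); take (3,4); take (6,7); take (10,12); take (16,17); take (22,24).
Selected 6 jobs.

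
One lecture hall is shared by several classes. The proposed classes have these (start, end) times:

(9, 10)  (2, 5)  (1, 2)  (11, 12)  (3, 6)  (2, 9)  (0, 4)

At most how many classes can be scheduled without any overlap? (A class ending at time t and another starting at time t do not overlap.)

4

Sort by end time and greedily take each interval whose start is ≥ the last chosen end.
By end time: (1,2), (0,4), (2,5), (3,6), (2,9), (9,10), (11,12).
Pick (1,2); next start ≥ 2 → (2,5); next start ≥ 5 → (9,10); next start ≥ 10 → (11,12).
Selected 4 classes.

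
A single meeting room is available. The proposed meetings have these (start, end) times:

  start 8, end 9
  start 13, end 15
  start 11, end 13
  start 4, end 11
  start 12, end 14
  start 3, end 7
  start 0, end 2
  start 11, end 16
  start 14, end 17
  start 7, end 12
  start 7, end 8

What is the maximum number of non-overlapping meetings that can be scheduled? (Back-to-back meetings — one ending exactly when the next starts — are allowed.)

6

By end time: (0,2), (3,7), (7,8), (8,9), (4,11), (7,12), (11,13), (12,14), (13,15), (11,16), (14,17).
Pick (0,2); next start ≥ 2 → (3,7); next start ≥ 7 → (7,8); next start ≥ 8 → (8,9); next start ≥ 9 → (11,13); next start ≥ 13 → (13,15).
Selected 6 meetings.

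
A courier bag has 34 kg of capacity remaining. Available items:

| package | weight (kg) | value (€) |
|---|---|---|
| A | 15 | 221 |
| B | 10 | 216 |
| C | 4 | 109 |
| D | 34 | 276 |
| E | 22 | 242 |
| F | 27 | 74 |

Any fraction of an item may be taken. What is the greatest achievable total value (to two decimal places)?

Sort by value per unit weight and fill in that order.
Ratios (sorted): C 27.25, B 21.60, A 14.73, E 11.00, D 8.12, F 2.74
take C (4 @ 109); take B (10 @ 216); take A (15 @ 221); take 5/22 of E → 55.00. Capacity used 34/34.
Total value = 601.00

601.00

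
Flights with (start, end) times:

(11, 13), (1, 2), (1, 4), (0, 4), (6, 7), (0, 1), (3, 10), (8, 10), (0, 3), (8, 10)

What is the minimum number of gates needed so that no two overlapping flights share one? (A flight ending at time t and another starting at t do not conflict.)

4

Count concurrent intervals with a sweep; the peak is the room count.
starts: [0, 0, 0, 1, 1, 3, 6, 8, 8, 11]
ends:   [1, 2, 3, 4, 4, 7, 10, 10, 10, 13]
s0→1 s0→2 s0→3 e1→2 s1→3 s1→4  — peak 4.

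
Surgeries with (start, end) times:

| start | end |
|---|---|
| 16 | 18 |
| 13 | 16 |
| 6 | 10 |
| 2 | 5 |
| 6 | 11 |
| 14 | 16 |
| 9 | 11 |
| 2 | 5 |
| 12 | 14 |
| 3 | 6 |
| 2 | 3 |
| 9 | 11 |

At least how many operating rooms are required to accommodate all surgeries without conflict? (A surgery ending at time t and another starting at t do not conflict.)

Count concurrent intervals with a sweep; the peak is the room count.
Events (time:±→running): 2:+→1 2:+→2 2:+→3 3:-→2 3:+→3 5:-→2 5:-→1 6:-→0 6:+→1 6:+→2 9:+→3 9:+→4 … peak 4.

4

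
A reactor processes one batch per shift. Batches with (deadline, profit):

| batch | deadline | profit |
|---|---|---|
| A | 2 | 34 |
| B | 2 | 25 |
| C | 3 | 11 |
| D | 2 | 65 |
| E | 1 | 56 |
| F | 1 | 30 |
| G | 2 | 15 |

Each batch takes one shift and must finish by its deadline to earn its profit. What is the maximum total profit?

Sort by profit descending; place each in the latest free slot ≤ its deadline.
Profit order: D=65 E=56 A=34 F=30 B=25 G=15 C=11
Assign: D→slot 2, E→slot 1, A skipped, F skipped, B skipped, G skipped, C→slot 3.
Slots: [1:E] [2:D] [3:C]
Profit = 56 + 65 + 11 = 132

132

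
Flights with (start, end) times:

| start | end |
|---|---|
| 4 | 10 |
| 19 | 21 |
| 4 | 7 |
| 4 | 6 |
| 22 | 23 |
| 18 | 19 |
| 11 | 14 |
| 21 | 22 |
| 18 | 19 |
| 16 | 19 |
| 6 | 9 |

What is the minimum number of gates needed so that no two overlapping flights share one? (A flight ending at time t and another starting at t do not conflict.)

3

Count concurrent intervals with a sweep; the peak is the room count.
starts: [4, 4, 4, 6, 11, 16, 18, 18, 19, 21, 22]
ends:   [6, 7, 9, 10, 14, 19, 19, 19, 21, 22, 23]
s4→1 s4→2 s4→3  — peak 3.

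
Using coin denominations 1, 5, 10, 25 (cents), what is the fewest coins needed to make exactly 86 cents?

86 − 3×25→11 − 1×10→1 − 1×1→0
Total coins = 3 + 1 + 1 = 5

5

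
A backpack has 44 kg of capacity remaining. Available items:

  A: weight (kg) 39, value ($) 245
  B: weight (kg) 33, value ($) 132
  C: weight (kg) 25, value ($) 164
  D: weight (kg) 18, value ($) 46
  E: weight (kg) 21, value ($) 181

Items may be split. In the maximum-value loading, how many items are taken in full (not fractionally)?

1

Sort by value per unit weight and fill in that order.
Ratios (sorted): E 8.62, C 6.56, A 6.28, B 4.00, D 2.56
take E (21 @ 181); take 23/25 of C → 150.88. Capacity used 44/44.
1 item(s) taken whole; one partial (take 23/25 of C).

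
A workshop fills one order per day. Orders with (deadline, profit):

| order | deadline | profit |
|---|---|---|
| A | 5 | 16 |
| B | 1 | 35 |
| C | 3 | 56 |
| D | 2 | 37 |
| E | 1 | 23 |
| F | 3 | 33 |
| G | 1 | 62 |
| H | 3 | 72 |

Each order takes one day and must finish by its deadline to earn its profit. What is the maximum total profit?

206

By profit: H(d3,72), G(d1,62), C(d3,56), D(d2,37), B(d1,35), F(d3,33), E(d1,23), A(d5,16)
H→slot 3; G→slot 1; C→slot 2; D skipped; B skipped; F skipped; E skipped; A→slot 5.
Profit = 62 + 56 + 72 + 16 = 206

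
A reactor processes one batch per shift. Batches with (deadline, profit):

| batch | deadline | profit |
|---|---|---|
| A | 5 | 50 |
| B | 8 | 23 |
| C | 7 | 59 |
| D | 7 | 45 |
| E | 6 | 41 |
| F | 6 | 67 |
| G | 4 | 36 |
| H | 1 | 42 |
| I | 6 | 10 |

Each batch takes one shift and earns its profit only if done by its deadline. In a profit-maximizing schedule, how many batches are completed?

By profit: F(d6,67), C(d7,59), A(d5,50), D(d7,45), H(d1,42), E(d6,41), G(d4,36), B(d8,23), I(d6,10)
F→slot 6; C→slot 7; A→slot 5; D→slot 4; H→slot 1; E→slot 3; G→slot 2; B→slot 8; I skipped.
8 of 9 scheduled.

8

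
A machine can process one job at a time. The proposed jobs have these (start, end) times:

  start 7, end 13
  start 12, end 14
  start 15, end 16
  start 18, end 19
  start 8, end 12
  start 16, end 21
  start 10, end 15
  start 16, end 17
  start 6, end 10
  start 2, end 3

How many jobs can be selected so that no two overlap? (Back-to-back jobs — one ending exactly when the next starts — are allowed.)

Sorted by end: (2,3)  (6,10)  (8,12)  (7,13)  (12,14)  (10,15)  (15,16)  (16,17)  (18,19)  (16,21)
take (2,3); take (6,10); skip (8,12); take (12,14); take (15,16); take (16,17); take (18,19); skip (16,21).
Selected 6 jobs.

6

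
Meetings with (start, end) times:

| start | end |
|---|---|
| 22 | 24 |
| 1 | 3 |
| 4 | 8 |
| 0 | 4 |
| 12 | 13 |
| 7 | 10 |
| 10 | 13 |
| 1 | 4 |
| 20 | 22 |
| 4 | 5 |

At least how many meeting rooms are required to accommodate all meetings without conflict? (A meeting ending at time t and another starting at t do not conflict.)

3

Events (time:±→running): 0:+→1 1:+→2 1:+→3 … peak 3.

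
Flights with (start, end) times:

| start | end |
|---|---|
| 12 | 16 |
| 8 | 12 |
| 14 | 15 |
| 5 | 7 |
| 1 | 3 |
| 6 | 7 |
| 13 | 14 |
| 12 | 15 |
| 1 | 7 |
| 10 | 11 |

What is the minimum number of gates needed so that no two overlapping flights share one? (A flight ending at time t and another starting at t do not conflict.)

3

The answer is the maximum number of intervals overlapping at any instant.
Events (time:±→running): 1:+→1 1:+→2 3:-→1 5:+→2 6:+→3 … peak 3.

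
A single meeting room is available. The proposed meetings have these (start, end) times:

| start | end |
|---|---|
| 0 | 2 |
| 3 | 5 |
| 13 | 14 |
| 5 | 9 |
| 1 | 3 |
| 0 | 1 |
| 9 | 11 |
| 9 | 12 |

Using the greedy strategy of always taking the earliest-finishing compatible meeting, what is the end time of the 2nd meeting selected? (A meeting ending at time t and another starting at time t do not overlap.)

By end time: (0,1), (0,2), (1,3), (3,5), (5,9), (9,11), (9,12), (13,14).
Pick (0,1); next start ≥ 1 → (1,3); next start ≥ 3 → (3,5); next start ≥ 5 → (5,9); next start ≥ 9 → (9,11); next start ≥ 11 → (13,14).
Selected: (0,1) (1,3) (3,5) (5,9) (9,11) (13,14)

3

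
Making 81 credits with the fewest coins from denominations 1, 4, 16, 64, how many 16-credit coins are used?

Use the largest denomination that fits, subtract, and repeat.
81 = 1×64 + 1×16 + 1×1
Count of 16: 1

1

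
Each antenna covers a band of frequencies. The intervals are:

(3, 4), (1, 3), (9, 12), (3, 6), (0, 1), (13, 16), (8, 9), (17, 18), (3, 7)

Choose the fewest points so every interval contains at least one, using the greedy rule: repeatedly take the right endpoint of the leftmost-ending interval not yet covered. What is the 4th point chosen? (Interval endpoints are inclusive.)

16

Process intervals by earliest right end; each time one isn't hit yet, stab at its right endpoint.
By right end: [0,1]  [1,3]  [3,4]  [3,6]  [3,7]  [8,9]  [9,12]  [13,16]  [17,18]
[0,1] uncovered → point at 1; [3,4] uncovered → point at 4; [8,9] uncovered → point at 9; [13,16] uncovered → point at 16; [17,18] uncovered → point at 18.
Points: 1, 4, 9, 16, 18 (5 total).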